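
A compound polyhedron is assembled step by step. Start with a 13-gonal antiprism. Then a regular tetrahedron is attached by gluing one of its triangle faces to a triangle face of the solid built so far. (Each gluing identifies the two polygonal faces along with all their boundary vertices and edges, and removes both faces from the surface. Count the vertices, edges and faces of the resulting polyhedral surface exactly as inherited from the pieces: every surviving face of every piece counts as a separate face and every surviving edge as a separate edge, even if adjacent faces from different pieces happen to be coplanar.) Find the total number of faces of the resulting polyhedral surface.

30

A 13-gonal antiprism: V=26, E=52, F=28.
Attach a regular tetrahedron (V=4, E=6, F=4) along a 3-gon: merge 3 vertices and 3 edges, delete both glued faces → V=27, E=55, F=30.
Check: V − E + F = 27 − 55 + 30 = 2.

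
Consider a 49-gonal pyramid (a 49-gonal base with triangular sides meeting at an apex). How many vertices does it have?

A pyramid on an n-gon base has one n-gon and n triangles: V = 49 + 1 = 50, E = 2·49 = 98, F = 49 + 1 = 50.

50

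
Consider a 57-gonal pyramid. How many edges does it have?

114

A pyramid on an n-gon base has one n-gon and n triangles: V = 57 + 1 = 58, E = 2·57 = 114, F = 57 + 1 = 58.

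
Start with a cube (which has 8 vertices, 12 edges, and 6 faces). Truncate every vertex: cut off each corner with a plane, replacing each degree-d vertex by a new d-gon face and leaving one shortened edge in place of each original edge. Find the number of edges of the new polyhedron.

36

Truncation replaces each original edge-end by a new vertex, so V′ = 2E = 24.
Each original edge survives, and each old vertex of degree d contributes d new edges; summing degrees gives Σd = 2E, so E′ = E + 2E = 3E = 36.
Each original face survives and each original vertex becomes one new face: F′ = F + V = 14.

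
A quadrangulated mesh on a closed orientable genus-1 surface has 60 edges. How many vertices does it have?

χ = 2 − 2·1 = 0, and every face is a square so 4F = 2E.
F = 2E/4 = 30. Then V = 0 + E − F = 0 + 60 − 30 = 30.

30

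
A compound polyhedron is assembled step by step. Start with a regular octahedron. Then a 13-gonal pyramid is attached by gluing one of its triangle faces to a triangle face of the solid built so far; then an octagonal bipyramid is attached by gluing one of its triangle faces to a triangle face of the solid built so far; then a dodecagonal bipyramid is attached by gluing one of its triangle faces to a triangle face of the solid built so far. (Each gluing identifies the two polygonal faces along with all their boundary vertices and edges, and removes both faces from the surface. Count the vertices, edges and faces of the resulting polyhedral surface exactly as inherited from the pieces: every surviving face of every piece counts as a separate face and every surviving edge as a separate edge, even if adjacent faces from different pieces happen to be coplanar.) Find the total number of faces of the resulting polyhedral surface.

56

A regular octahedron: V=6, E=12, F=8.
Attach a 13-gonal pyramid (V=14, E=26, F=14) along a 3-gon: merge 3 vertices and 3 edges, delete both glued faces → V=17, E=35, F=20.
Attach an octagonal bipyramid (V=10, E=24, F=16) along a 3-gon: merge 3 vertices and 3 edges, delete both glued faces → V=24, E=56, F=34.
Attach a dodecagonal bipyramid (V=14, E=36, F=24) along a 3-gon: merge 3 vertices and 3 edges, delete both glued faces → V=35, E=89, F=56.
Check: V − E + F = 35 − 89 + 56 = 2.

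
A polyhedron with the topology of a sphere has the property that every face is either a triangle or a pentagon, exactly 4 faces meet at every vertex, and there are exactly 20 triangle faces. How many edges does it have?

Let x be the number of pentagons; then F = 20 + x.
Edge–face incidences: 2E = 3·20 + 5·x = 60 + 5x.
Every vertex has degree 4, so 4V = 2E.
Euler: V − E + F = 2 ⇒ (2E)/4 − E + (20 + x) = 2.
Multiply by 8: 2·(2E) − 4·(2E) + 8·(20 + x) = 16, i.e. 160 + 8x − 2·(60 + 5x) = 16.
Collecting terms: −2x + 40 = 16, so −2x = −24, so x = 12.
Then 2E = 60 + 5·12 = 120, so E = 60, V = 2E/4 = 30, F = 20 + 12 = 32.

60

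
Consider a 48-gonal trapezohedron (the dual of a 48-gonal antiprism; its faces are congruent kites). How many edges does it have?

The n-trapezohedron (dual of the n-antiprism) has V = 2·48 + 2 = 98, E = 4·48 = 192, F = 2·48 = 96.
Check: V − E + F = 98 − 192 + 96 = 2.

192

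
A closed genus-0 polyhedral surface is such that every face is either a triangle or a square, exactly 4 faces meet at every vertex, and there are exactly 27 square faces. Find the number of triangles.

8

Let x be the number of triangles; then F = 27 + x.
Edge–face incidences: 2E = 4·27 + 3·x = 108 + 3x.
Every vertex has degree 4, so 4V = 2E.
Euler: V − E + F = 2 ⇒ (2E)/4 − E + (27 + x) = 2.
Multiply by 8: 2·(2E) − 4·(2E) + 8·(27 + x) = 16, i.e. 216 + 8x − 2·(108 + 3x) = 16.
Collecting terms: 2x = 16, so x = 8.
Then 2E = 108 + 3·8 = 132, so E = 66, V = 2E/4 = 33, F = 27 + 8 = 35.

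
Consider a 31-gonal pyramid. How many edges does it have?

62

A pyramid on an n-gon base has one n-gon and n triangles: V = 31 + 1 = 32, E = 2·31 = 62, F = 31 + 1 = 32.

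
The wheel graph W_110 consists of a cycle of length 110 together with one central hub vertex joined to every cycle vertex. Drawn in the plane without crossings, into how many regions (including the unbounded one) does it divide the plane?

W_110 has V = 110 + 1 = 111 vertices and E = 2·110 = 220 edges.
By Euler's formula F = 2 − V + E = 2 − 111 + 220 = 111.

111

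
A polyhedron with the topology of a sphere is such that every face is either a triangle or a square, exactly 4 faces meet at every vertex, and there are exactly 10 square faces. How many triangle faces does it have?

Let x be the number of triangles; then F = 10 + x.
Edge–face incidences: 2E = 4·10 + 3·x = 40 + 3x.
Every vertex has degree 4, so 4V = 2E.
Euler: V − E + F = 2 ⇒ (2E)/4 − E + (10 + x) = 2.
Multiply by 8: 2·(2E) − 4·(2E) + 8·(10 + x) = 16, i.e. 80 + 8x − 2·(40 + 3x) = 16.
Collecting terms: 2x = 16, so x = 8.
Then 2E = 40 + 3·8 = 64, so E = 32, V = 2E/4 = 16, F = 10 + 8 = 18.

8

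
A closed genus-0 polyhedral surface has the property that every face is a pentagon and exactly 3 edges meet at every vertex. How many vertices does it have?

20

Each face has 5 edges and each edge borders two faces, so 2E = 5F.
Each vertex has degree 3, so 3V = 2E and hence V = 5F/3.
Euler: V − E + F = 2 ⇒ (5F/3) − (5F/2) + F = 2.
Multiply by 6: (10 − 15 + 6)F = 12, i.e. 1F = 12.
So F = 12, E = 5·12/2 = 30, V = 5·12/3 = 20.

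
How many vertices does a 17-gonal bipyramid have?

19

A bipyramid over an n-gon has 2n triangular faces and n + 2 vertices: V = 17 + 2 = 19, E = 3·17 = 51, F = 2·17 = 34.
Check: V − E + F = 19 − 51 + 34 = 2.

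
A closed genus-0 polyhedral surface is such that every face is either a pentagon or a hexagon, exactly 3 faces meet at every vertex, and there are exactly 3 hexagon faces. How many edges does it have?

39

Let x be the number of pentagons; then F = 3 + x.
Edge–face incidences: 2E = 6·3 + 5·x = 18 + 5x.
Every vertex has degree 3, so 3V = 2E.
Euler: V − E + F = 2 ⇒ (2E)/3 − E + (3 + x) = 2.
Multiply by 6: 2·(2E) − 3·(2E) + 6·(3 + x) = 12, i.e. 18 + 6x − (18 + 5x) = 12.
Collecting terms: x = 12.
Then 2E = 18 + 5·12 = 78, so E = 39, V = 2E/3 = 26, F = 3 + 12 = 15.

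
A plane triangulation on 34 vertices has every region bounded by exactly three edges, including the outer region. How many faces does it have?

In a plane triangulation 3F = 2E and V − E + F = 2, so F = 2V − 4 = 2·34 − 4 = 64.

64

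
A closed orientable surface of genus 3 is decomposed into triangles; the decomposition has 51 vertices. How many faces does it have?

110

χ = 2 − 2·3 = -4, and every face is a triangle so 3F = 2E.
V − E + F = -4 with E = 3F/2 gives 51 − (3/2 − 1)·F = -4, so F = 110 and E = 165.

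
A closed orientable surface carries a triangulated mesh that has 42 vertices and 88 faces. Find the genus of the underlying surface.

2

Every face is a triangle, so 2E = 3·88 = 264, giving E = 132.
χ = V − E + F = 42 − 132 + 88 = -2.
For a closed orientable surface χ = 2 − 2g, so g = (2 − (-2))/2 = 2.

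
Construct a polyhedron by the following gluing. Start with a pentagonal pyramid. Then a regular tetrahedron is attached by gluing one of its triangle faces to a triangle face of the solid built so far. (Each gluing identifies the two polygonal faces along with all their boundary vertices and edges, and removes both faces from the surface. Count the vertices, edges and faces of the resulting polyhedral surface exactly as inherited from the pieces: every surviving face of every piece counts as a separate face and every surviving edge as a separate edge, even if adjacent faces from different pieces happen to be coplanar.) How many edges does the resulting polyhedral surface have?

A pentagonal pyramid: V=6, E=10, F=6.
Attach a regular tetrahedron (V=4, E=6, F=4) along a 3-gon: merge 3 vertices and 3 edges, delete both glued faces → V=7, E=13, F=8.
Check: V − E + F = 7 − 13 + 8 = 2.

13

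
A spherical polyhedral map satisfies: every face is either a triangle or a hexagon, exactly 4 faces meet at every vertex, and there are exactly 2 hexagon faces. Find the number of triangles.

12

Let x be the number of triangles; then F = 2 + x.
Edge–face incidences: 2E = 6·2 + 3·x = 12 + 3x.
Every vertex has degree 4, so 4V = 2E.
Euler: V − E + F = 2 ⇒ (2E)/4 − E + (2 + x) = 2.
Multiply by 8: 2·(2E) − 4·(2E) + 8·(2 + x) = 16, i.e. 16 + 8x − 2·(12 + 3x) = 16.
Collecting terms: 2x − 8 = 16, so 2x = 24, so x = 12.
Then 2E = 12 + 3·12 = 48, so E = 24, V = 2E/4 = 12, F = 2 + 12 = 14.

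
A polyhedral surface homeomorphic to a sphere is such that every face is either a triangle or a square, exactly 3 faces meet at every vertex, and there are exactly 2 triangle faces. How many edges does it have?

Let x be the number of squares; then F = 2 + x.
Edge–face incidences: 2E = 3·2 + 4·x = 6 + 4x.
Every vertex has degree 3, so 3V = 2E.
Euler: V − E + F = 2 ⇒ (2E)/3 − E + (2 + x) = 2.
Multiply by 6: 2·(2E) − 3·(2E) + 6·(2 + x) = 12, i.e. 12 + 6x − (6 + 4x) = 12.
Collecting terms: 2x + 6 = 12, so 2x = 6, so x = 3.
Then 2E = 6 + 4·3 = 18, so E = 9, V = 2E/3 = 6, F = 2 + 3 = 5.

9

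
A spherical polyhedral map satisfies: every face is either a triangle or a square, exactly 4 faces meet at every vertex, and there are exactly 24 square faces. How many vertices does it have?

Let x be the number of triangles; then F = 24 + x.
Edge–face incidences: 2E = 4·24 + 3·x = 96 + 3x.
Every vertex has degree 4, so 4V = 2E.
Euler: V − E + F = 2 ⇒ (2E)/4 − E + (24 + x) = 2.
Multiply by 8: 2·(2E) − 4·(2E) + 8·(24 + x) = 16, i.e. 192 + 8x − 2·(96 + 3x) = 16.
Collecting terms: 2x = 16, so x = 8.
Then 2E = 96 + 3·8 = 120, so E = 60, V = 2E/4 = 30, F = 24 + 8 = 32.

30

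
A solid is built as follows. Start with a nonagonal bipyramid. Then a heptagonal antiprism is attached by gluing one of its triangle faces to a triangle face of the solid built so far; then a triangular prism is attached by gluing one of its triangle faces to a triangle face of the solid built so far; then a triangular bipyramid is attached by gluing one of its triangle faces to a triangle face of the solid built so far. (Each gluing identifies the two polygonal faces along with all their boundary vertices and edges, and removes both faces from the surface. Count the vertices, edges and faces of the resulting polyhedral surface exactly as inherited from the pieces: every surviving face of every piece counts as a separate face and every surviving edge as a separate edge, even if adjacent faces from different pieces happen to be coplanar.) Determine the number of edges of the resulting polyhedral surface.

A nonagonal bipyramid: V=11, E=27, F=18.
Attach a heptagonal antiprism (V=14, E=28, F=16) along a 3-gon: merge 3 vertices and 3 edges, delete both glued faces → V=22, E=52, F=32.
Attach a triangular prism (V=6, E=9, F=5) along a 3-gon: merge 3 vertices and 3 edges, delete both glued faces → V=25, E=58, F=35.
Attach a triangular bipyramid (V=5, E=9, F=6) along a 3-gon: merge 3 vertices and 3 edges, delete both glued faces → V=27, E=64, F=39.
Check: V − E + F = 27 − 64 + 39 = 2.

64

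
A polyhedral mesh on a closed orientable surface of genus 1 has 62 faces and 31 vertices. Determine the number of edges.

93

For a closed orientable surface of genus 1, χ = 2 − 2·1 = 0.
E = V + F − (0) = 31 + 62 − (0) = 93.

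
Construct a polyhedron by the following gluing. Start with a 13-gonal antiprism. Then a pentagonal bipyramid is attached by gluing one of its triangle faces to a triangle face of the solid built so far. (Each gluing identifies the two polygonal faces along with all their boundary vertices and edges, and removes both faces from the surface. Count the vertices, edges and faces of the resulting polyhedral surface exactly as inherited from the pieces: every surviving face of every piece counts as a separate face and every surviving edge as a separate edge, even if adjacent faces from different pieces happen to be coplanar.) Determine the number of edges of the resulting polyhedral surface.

64

A 13-gonal antiprism: V=26, E=52, F=28.
Attach a pentagonal bipyramid (V=7, E=15, F=10) along a 3-gon: merge 3 vertices and 3 edges, delete both glued faces → V=30, E=64, F=36.
Check: V − E + F = 30 − 64 + 36 = 2.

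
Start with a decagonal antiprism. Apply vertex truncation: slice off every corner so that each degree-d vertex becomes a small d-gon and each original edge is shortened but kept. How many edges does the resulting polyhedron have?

The base solid has V = 20, E = 40, F = 22.
Truncation replaces each original edge-end by a new vertex, so V′ = 2E = 80.
Each original edge survives, and each old vertex of degree d contributes d new edges; summing degrees gives Σd = 2E, so E′ = E + 2E = 3E = 120.
Each original face survives and each original vertex becomes one new face: F′ = F + V = 42.

120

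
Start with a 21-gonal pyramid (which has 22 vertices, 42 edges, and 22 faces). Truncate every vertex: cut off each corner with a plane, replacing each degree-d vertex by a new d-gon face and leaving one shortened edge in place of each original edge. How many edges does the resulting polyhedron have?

Truncation replaces each original edge-end by a new vertex, so V′ = 2E = 84.
Each original edge survives, and each old vertex of degree d contributes d new edges; summing degrees gives Σd = 2E, so E′ = E + 2E = 3E = 126.
Each original face survives and each original vertex becomes one new face: F′ = F + V = 44.

126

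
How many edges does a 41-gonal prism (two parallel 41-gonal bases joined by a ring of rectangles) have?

123

A prism on an n-gon has two n-gon bases and n rectangular sides: V = 2·41 = 82, E = 3·41 = 123, F = 41 + 2 = 43.
Check: V − E + F = 82 − 123 + 43 = 2.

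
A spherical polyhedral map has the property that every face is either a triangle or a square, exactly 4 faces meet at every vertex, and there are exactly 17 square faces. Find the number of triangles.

8

Let x be the number of triangles; then F = 17 + x.
Edge–face incidences: 2E = 4·17 + 3·x = 68 + 3x.
Every vertex has degree 4, so 4V = 2E.
Euler: V − E + F = 2 ⇒ (2E)/4 − E + (17 + x) = 2.
Multiply by 8: 2·(2E) − 4·(2E) + 8·(17 + x) = 16, i.e. 136 + 8x − 2·(68 + 3x) = 16.
Collecting terms: 2x = 16, so x = 8.
Then 2E = 68 + 3·8 = 92, so E = 46, V = 2E/4 = 23, F = 17 + 8 = 25.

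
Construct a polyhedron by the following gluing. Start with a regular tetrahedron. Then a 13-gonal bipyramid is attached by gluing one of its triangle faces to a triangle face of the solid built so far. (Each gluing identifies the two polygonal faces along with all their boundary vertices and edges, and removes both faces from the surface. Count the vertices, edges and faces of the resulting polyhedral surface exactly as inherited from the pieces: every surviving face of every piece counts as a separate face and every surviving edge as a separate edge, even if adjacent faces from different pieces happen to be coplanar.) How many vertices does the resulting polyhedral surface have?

16

A regular tetrahedron: V=4, E=6, F=4.
Attach a 13-gonal bipyramid (V=15, E=39, F=26) along a 3-gon: merge 3 vertices and 3 edges, delete both glued faces → V=16, E=42, F=28.
Check: V − E + F = 16 − 42 + 28 = 2.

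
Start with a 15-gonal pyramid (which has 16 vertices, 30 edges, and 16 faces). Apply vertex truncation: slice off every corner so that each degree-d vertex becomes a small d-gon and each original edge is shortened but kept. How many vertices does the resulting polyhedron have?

Truncation replaces each original edge-end by a new vertex, so V′ = 2E = 60.
Each original edge survives, and each old vertex of degree d contributes d new edges; summing degrees gives Σd = 2E, so E′ = E + 2E = 3E = 90.
Each original face survives and each original vertex becomes one new face: F′ = F + V = 32.

60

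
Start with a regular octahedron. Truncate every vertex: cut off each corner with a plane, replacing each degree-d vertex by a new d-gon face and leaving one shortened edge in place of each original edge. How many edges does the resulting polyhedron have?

36

The base solid has V = 6, E = 12, F = 8.
Truncation replaces each original edge-end by a new vertex, so V′ = 2E = 24.
Each original edge survives, and each old vertex of degree d contributes d new edges; summing degrees gives Σd = 2E, so E′ = E + 2E = 3E = 36.
Each original face survives and each original vertex becomes one new face: F′ = F + V = 14.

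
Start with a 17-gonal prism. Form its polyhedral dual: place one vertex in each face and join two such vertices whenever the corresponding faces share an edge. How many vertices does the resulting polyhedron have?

The base solid has V = 34, E = 51, F = 19.
The dual swaps V and F and preserves E: V′ = F = 19, E′ = E = 51, F′ = V = 34.

19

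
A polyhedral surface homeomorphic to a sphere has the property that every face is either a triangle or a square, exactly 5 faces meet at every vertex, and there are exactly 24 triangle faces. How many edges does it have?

Let x be the number of squares; then F = 24 + x.
Edge–face incidences: 2E = 3·24 + 4·x = 72 + 4x.
Every vertex has degree 5, so 5V = 2E.
Euler: V − E + F = 2 ⇒ (2E)/5 − E + (24 + x) = 2.
Multiply by 10: 2·(2E) − 5·(2E) + 10·(24 + x) = 20, i.e. 240 + 10x − 3·(72 + 4x) = 20.
Collecting terms: −2x + 24 = 20, so −2x = −4, so x = 2.
Then 2E = 72 + 4·2 = 80, so E = 40, V = 2E/5 = 16, F = 24 + 2 = 26.

40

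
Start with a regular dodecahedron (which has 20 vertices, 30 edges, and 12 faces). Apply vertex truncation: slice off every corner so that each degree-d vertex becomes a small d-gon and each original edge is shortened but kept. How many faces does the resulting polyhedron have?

Truncation replaces each original edge-end by a new vertex, so V′ = 2E = 60.
Each original edge survives, and each old vertex of degree d contributes d new edges; summing degrees gives Σd = 2E, so E′ = E + 2E = 3E = 90.
Each original face survives and each original vertex becomes one new face: F′ = F + V = 32.

32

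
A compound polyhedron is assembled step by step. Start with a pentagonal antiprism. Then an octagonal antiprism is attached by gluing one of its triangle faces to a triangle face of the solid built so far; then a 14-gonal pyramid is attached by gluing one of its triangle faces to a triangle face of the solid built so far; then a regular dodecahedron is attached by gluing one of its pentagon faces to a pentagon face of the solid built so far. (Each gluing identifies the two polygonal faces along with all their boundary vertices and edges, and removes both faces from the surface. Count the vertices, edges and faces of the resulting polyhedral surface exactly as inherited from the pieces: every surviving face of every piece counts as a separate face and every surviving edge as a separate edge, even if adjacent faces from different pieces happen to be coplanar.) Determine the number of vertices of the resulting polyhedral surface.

50

A pentagonal antiprism: V=10, E=20, F=12.
Attach an octagonal antiprism (V=16, E=32, F=18) along a 3-gon: merge 3 vertices and 3 edges, delete both glued faces → V=23, E=49, F=28.
Attach a 14-gonal pyramid (V=15, E=28, F=15) along a 3-gon: merge 3 vertices and 3 edges, delete both glued faces → V=35, E=74, F=41.
Attach a regular dodecahedron (V=20, E=30, F=12) along a 5-gon: merge 5 vertices and 5 edges, delete both glued faces → V=50, E=99, F=51.
Check: V − E + F = 50 − 99 + 51 = 2.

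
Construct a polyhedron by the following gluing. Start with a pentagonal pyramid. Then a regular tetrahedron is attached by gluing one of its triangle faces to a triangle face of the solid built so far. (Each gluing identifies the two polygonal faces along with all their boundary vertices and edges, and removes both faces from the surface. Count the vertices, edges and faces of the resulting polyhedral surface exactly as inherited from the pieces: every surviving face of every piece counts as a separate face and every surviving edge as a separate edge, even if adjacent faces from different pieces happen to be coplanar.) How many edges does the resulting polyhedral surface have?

A pentagonal pyramid: V=6, E=10, F=6.
Attach a regular tetrahedron (V=4, E=6, F=4) along a 3-gon: merge 3 vertices and 3 edges, delete both glued faces → V=7, E=13, F=8.
Check: V − E + F = 7 − 13 + 8 = 2.

13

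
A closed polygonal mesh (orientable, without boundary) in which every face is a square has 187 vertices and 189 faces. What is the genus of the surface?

2

Every face is a square, so 2E = 4·189 = 756, giving E = 378.
χ = V − E + F = 187 − 378 + 189 = -2.
For a closed orientable surface χ = 2 − 2g, so g = (2 − (-2))/2 = 2.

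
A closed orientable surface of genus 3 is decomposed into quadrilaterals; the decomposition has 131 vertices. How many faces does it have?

135

χ = 2 − 2·3 = -4, and every face is a square so 4F = 2E.
V − E + F = -4 with E = 4F/2 gives 131 − (4/2 − 1)·F = -4, so F = 135 and E = 270.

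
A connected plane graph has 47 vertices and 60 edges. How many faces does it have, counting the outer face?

Euler's formula for a connected plane graph: V − E + F = 2, so F = 2 − 47 + 60 = 15.

15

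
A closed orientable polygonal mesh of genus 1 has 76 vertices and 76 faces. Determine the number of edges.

152

For a closed orientable surface of genus 1, χ = 2 − 2·1 = 0.
E = V + F − (0) = 76 + 76 − (0) = 152.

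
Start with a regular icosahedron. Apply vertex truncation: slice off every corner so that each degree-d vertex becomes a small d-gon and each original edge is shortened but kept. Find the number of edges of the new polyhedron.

90

The base solid has V = 12, E = 30, F = 20.
Truncation replaces each original edge-end by a new vertex, so V′ = 2E = 60.
Each original edge survives, and each old vertex of degree d contributes d new edges; summing degrees gives Σd = 2E, so E′ = E + 2E = 3E = 90.
Each original face survives and each original vertex becomes one new face: F′ = F + V = 32.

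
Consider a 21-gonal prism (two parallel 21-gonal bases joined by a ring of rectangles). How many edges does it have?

63

A prism on an n-gon has two n-gon bases and n rectangular sides: V = 2·21 = 42, E = 3·21 = 63, F = 21 + 2 = 23.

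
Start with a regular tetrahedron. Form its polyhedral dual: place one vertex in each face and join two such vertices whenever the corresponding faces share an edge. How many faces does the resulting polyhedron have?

4

The base solid has V = 4, E = 6, F = 4.
The dual swaps V and F and preserves E: V′ = F = 4, E′ = E = 6, F′ = V = 4.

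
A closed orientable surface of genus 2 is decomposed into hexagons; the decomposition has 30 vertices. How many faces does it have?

16

χ = 2 − 2·2 = -2, and every face is a hexagon so 6F = 2E.
V − E + F = -2 with E = 6F/2 gives 30 − (6/2 − 1)·F = -2, so F = 16 and E = 48.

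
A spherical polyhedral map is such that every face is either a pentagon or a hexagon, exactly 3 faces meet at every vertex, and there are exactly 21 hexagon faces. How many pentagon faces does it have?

12

Let x be the number of pentagons; then F = 21 + x.
Edge–face incidences: 2E = 6·21 + 5·x = 126 + 5x.
Every vertex has degree 3, so 3V = 2E.
Euler: V − E + F = 2 ⇒ (2E)/3 − E + (21 + x) = 2.
Multiply by 6: 2·(2E) − 3·(2E) + 6·(21 + x) = 12, i.e. 126 + 6x − (126 + 5x) = 12.
Collecting terms: x = 12.
Then 2E = 126 + 5·12 = 186, so E = 93, V = 2E/3 = 62, F = 21 + 12 = 33.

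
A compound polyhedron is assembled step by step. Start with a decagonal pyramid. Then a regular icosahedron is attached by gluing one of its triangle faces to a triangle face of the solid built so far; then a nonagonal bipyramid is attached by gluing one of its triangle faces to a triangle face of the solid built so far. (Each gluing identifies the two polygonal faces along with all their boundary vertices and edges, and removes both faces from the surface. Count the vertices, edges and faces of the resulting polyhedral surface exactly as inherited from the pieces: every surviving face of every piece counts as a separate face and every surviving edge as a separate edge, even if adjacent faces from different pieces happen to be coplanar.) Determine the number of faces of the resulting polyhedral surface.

A decagonal pyramid: V=11, E=20, F=11.
Attach a regular icosahedron (V=12, E=30, F=20) along a 3-gon: merge 3 vertices and 3 edges, delete both glued faces → V=20, E=47, F=29.
Attach a nonagonal bipyramid (V=11, E=27, F=18) along a 3-gon: merge 3 vertices and 3 edges, delete both glued faces → V=28, E=71, F=45.
Check: V − E + F = 28 − 71 + 45 = 2.

45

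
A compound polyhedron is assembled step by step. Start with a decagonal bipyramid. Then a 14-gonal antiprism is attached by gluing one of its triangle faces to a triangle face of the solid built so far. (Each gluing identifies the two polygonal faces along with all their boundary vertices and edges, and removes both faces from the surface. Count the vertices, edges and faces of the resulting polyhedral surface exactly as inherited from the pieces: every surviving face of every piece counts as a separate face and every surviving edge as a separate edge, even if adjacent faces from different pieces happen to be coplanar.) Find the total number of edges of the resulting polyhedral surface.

83

A decagonal bipyramid: V=12, E=30, F=20.
Attach a 14-gonal antiprism (V=28, E=56, F=30) along a 3-gon: merge 3 vertices and 3 edges, delete both glued faces → V=37, E=83, F=48.
Check: V − E + F = 37 − 83 + 48 = 2.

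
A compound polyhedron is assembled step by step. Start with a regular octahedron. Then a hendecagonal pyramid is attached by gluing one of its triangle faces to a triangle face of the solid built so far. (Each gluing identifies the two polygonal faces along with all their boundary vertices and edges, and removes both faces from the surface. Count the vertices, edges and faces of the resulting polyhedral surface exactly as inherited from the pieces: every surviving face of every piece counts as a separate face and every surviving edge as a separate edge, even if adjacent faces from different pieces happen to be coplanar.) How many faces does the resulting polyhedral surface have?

A regular octahedron: V=6, E=12, F=8.
Attach a hendecagonal pyramid (V=12, E=22, F=12) along a 3-gon: merge 3 vertices and 3 edges, delete both glued faces → V=15, E=31, F=18.
Check: V − E + F = 15 − 31 + 18 = 2.

18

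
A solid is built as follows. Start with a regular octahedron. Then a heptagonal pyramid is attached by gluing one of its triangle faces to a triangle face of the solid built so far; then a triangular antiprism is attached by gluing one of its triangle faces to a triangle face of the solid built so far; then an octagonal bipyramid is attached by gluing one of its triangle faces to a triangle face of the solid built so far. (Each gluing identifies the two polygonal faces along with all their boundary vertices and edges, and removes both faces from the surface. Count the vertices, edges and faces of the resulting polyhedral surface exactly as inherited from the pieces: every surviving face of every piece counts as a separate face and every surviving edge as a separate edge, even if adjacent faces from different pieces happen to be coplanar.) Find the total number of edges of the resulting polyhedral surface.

53

A regular octahedron: V=6, E=12, F=8.
Attach a heptagonal pyramid (V=8, E=14, F=8) along a 3-gon: merge 3 vertices and 3 edges, delete both glued faces → V=11, E=23, F=14.
Attach a triangular antiprism (V=6, E=12, F=8) along a 3-gon: merge 3 vertices and 3 edges, delete both glued faces → V=14, E=32, F=20.
Attach an octagonal bipyramid (V=10, E=24, F=16) along a 3-gon: merge 3 vertices and 3 edges, delete both glued faces → V=21, E=53, F=34.
Check: V − E + F = 21 − 53 + 34 = 2.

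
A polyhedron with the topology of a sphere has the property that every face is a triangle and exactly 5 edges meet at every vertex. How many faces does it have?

Each face has 3 edges and each edge borders two faces, so 2E = 3F.
Each vertex has degree 5, so 5V = 2E and hence V = 3F/5.
Euler: V − E + F = 2 ⇒ (3F/5) − (3F/2) + F = 2.
Multiply by 10: (6 − 15 + 10)F = 20, i.e. 1F = 20.
So F = 20, E = 3·20/2 = 30, V = 3·20/5 = 12.

20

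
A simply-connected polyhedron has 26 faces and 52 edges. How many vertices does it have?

Here V − E + F = 2.
V = 2 + E − F = 2 + 52 − 26 = 28.

28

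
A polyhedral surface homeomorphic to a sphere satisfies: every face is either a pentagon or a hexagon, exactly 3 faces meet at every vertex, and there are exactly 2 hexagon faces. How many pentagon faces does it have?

Let x be the number of pentagons; then F = 2 + x.
Edge–face incidences: 2E = 6·2 + 5·x = 12 + 5x.
Every vertex has degree 3, so 3V = 2E.
Euler: V − E + F = 2 ⇒ (2E)/3 − E + (2 + x) = 2.
Multiply by 6: 2·(2E) − 3·(2E) + 6·(2 + x) = 12, i.e. 12 + 6x − (12 + 5x) = 12.
Collecting terms: x = 12.
Then 2E = 12 + 5·12 = 72, so E = 36, V = 2E/3 = 24, F = 2 + 12 = 14.

12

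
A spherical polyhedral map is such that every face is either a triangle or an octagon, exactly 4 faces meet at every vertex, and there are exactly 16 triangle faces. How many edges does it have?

32

Let x be the number of octagons; then F = 16 + x.
Edge–face incidences: 2E = 3·16 + 8·x = 48 + 8x.
Every vertex has degree 4, so 4V = 2E.
Euler: V − E + F = 2 ⇒ (2E)/4 − E + (16 + x) = 2.
Multiply by 8: 2·(2E) − 4·(2E) + 8·(16 + x) = 16, i.e. 128 + 8x − 2·(48 + 8x) = 16.
Collecting terms: −8x + 32 = 16, so −8x = −16, so x = 2.
Then 2E = 48 + 8·2 = 64, so E = 32, V = 2E/4 = 16, F = 16 + 2 = 18.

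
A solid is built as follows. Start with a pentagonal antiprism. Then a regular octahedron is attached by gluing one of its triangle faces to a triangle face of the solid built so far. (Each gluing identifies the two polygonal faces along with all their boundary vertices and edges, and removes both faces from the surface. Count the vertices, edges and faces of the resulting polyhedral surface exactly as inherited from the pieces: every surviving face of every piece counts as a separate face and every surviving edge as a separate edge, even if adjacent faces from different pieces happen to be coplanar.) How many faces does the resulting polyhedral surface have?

A pentagonal antiprism: V=10, E=20, F=12.
Attach a regular octahedron (V=6, E=12, F=8) along a 3-gon: merge 3 vertices and 3 edges, delete both glued faces → V=13, E=29, F=18.
Check: V − E + F = 13 − 29 + 18 = 2.

18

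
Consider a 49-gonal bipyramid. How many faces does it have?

98

A bipyramid over an n-gon has 2n triangular faces and n + 2 vertices: V = 49 + 2 = 51, E = 3·49 = 147, F = 2·49 = 98.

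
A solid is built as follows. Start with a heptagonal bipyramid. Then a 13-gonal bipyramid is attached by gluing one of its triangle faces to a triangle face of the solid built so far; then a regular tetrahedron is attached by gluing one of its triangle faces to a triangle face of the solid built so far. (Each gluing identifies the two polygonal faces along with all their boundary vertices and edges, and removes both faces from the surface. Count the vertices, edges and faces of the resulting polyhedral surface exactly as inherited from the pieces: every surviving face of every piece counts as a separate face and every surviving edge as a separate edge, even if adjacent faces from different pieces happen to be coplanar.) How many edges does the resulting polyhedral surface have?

60

A heptagonal bipyramid: V=9, E=21, F=14.
Attach a 13-gonal bipyramid (V=15, E=39, F=26) along a 3-gon: merge 3 vertices and 3 edges, delete both glued faces → V=21, E=57, F=38.
Attach a regular tetrahedron (V=4, E=6, F=4) along a 3-gon: merge 3 vertices and 3 edges, delete both glued faces → V=22, E=60, F=40.
Check: V − E + F = 22 − 60 + 40 = 2.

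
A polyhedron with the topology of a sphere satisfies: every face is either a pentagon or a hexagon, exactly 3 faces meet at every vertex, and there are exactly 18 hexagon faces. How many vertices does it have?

56

Let x be the number of pentagons; then F = 18 + x.
Edge–face incidences: 2E = 6·18 + 5·x = 108 + 5x.
Every vertex has degree 3, so 3V = 2E.
Euler: V − E + F = 2 ⇒ (2E)/3 − E + (18 + x) = 2.
Multiply by 6: 2·(2E) − 3·(2E) + 6·(18 + x) = 12, i.e. 108 + 6x − (108 + 5x) = 12.
Collecting terms: x = 12.
Then 2E = 108 + 5·12 = 168, so E = 84, V = 2E/3 = 56, F = 18 + 12 = 30.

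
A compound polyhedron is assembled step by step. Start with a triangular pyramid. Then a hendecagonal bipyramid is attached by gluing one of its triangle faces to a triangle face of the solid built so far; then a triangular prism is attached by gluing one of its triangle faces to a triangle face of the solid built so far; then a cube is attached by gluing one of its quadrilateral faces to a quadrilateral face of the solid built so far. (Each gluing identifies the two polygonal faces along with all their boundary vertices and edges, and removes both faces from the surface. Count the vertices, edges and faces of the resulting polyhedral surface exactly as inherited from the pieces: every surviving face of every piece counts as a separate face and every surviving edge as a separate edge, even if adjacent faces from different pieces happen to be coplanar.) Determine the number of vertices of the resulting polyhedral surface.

A triangular pyramid: V=4, E=6, F=4.
Attach a hendecagonal bipyramid (V=13, E=33, F=22) along a 3-gon: merge 3 vertices and 3 edges, delete both glued faces → V=14, E=36, F=24.
Attach a triangular prism (V=6, E=9, F=5) along a 3-gon: merge 3 vertices and 3 edges, delete both glued faces → V=17, E=42, F=27.
Attach a cube (V=8, E=12, F=6) along a 4-gon: merge 4 vertices and 4 edges, delete both glued faces → V=21, E=50, F=31.
Check: V − E + F = 21 − 50 + 31 = 2.

21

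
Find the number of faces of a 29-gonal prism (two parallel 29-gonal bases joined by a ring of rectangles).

31

A prism on an n-gon has two n-gon bases and n rectangular sides: V = 2·29 = 58, E = 3·29 = 87, F = 29 + 2 = 31.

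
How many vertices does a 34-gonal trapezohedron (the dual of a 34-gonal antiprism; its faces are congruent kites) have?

70

The n-trapezohedron (dual of the n-antiprism) has V = 2·34 + 2 = 70, E = 4·34 = 136, F = 2·34 = 68.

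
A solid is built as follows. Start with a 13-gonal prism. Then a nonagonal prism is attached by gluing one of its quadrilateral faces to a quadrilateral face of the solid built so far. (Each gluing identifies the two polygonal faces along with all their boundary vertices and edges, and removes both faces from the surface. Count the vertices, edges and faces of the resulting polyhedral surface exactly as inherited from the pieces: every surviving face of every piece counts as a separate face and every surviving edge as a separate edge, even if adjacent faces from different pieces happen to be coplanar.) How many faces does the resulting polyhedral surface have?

A 13-gonal prism: V=26, E=39, F=15.
Attach a nonagonal prism (V=18, E=27, F=11) along a 4-gon: merge 4 vertices and 4 edges, delete both glued faces → V=40, E=62, F=24.
Check: V − E + F = 40 − 62 + 24 = 2.

24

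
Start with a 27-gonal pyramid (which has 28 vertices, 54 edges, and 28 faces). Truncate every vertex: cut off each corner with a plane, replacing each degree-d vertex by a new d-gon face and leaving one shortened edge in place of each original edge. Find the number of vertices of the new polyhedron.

Truncation replaces each original edge-end by a new vertex, so V′ = 2E = 108.
Each original edge survives, and each old vertex of degree d contributes d new edges; summing degrees gives Σd = 2E, so E′ = E + 2E = 3E = 162.
Each original face survives and each original vertex becomes one new face: F′ = F + V = 56.

108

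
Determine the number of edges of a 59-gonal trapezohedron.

236

The n-trapezohedron (dual of the n-antiprism) has V = 2·59 + 2 = 120, E = 4·59 = 236, F = 2·59 = 118.
Check: V − E + F = 120 − 236 + 118 = 2.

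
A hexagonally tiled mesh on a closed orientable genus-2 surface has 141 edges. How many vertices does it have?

92

χ = 2 − 2·2 = -2, and every face is a hexagon so 6F = 2E.
F = 2E/6 = 47. Then V = -2 + E − F = -2 + 141 − 47 = 92.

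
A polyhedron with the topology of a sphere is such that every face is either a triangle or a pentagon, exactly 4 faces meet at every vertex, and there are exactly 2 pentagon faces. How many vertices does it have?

10

Let x be the number of triangles; then F = 2 + x.
Edge–face incidences: 2E = 5·2 + 3·x = 10 + 3x.
Every vertex has degree 4, so 4V = 2E.
Euler: V − E + F = 2 ⇒ (2E)/4 − E + (2 + x) = 2.
Multiply by 8: 2·(2E) − 4·(2E) + 8·(2 + x) = 16, i.e. 16 + 8x − 2·(10 + 3x) = 16.
Collecting terms: 2x − 4 = 16, so 2x = 20, so x = 10.
Then 2E = 10 + 3·10 = 40, so E = 20, V = 2E/4 = 10, F = 2 + 10 = 12.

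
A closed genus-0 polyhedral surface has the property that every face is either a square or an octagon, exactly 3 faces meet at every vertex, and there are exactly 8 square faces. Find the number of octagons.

Let x be the number of octagons; then F = 8 + x.
Edge–face incidences: 2E = 4·8 + 8·x = 32 + 8x.
Every vertex has degree 3, so 3V = 2E.
Euler: V − E + F = 2 ⇒ (2E)/3 − E + (8 + x) = 2.
Multiply by 6: 2·(2E) − 3·(2E) + 6·(8 + x) = 12, i.e. 48 + 6x − (32 + 8x) = 12.
Collecting terms: −2x + 16 = 12, so −2x = −4, so x = 2.
Then 2E = 32 + 8·2 = 48, so E = 24, V = 2E/3 = 16, F = 8 + 2 = 10.

2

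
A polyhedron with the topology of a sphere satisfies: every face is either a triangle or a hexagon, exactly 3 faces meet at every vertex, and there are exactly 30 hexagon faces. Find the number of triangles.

4

Let x be the number of triangles; then F = 30 + x.
Edge–face incidences: 2E = 6·30 + 3·x = 180 + 3x.
Every vertex has degree 3, so 3V = 2E.
Euler: V − E + F = 2 ⇒ (2E)/3 − E + (30 + x) = 2.
Multiply by 6: 2·(2E) − 3·(2E) + 6·(30 + x) = 12, i.e. 180 + 6x − (180 + 3x) = 12.
Collecting terms: 3x = 12, so x = 4.
Then 2E = 180 + 3·4 = 192, so E = 96, V = 2E/3 = 64, F = 30 + 4 = 34.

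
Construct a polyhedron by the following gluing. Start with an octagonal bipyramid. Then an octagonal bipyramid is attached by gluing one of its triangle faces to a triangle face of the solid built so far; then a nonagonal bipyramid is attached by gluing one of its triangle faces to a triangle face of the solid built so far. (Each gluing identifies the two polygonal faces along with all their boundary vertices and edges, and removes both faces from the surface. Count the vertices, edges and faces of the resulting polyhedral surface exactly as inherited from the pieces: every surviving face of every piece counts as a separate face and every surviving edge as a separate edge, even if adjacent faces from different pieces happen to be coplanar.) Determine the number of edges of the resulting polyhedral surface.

69

An octagonal bipyramid: V=10, E=24, F=16.
Attach an octagonal bipyramid (V=10, E=24, F=16) along a 3-gon: merge 3 vertices and 3 edges, delete both glued faces → V=17, E=45, F=30.
Attach a nonagonal bipyramid (V=11, E=27, F=18) along a 3-gon: merge 3 vertices and 3 edges, delete both glued faces → V=25, E=69, F=46.
Check: V − E + F = 25 − 69 + 46 = 2.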